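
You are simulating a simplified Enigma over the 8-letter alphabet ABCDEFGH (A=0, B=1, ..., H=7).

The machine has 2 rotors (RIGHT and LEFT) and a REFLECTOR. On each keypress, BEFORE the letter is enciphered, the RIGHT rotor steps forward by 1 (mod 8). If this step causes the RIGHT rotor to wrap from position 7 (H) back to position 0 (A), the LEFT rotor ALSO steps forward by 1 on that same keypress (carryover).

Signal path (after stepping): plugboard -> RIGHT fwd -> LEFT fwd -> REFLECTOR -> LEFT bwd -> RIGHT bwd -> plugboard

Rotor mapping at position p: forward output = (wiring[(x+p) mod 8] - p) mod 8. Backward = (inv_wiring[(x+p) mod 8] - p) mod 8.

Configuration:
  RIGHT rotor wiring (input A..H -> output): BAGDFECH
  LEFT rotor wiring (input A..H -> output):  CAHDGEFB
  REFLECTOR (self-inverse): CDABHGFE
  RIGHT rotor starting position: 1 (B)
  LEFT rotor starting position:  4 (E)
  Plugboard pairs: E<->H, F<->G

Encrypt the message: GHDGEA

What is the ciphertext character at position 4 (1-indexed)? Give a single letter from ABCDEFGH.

Char 1 ('G'): step: R->2, L=4; G->plug->F->R->F->L->E->refl->H->L'->H->R'->G->plug->F
Char 2 ('H'): step: R->3, L=4; H->plug->E->R->E->L->G->refl->F->L'->D->R'->H->plug->E
Char 3 ('D'): step: R->4, L=4; D->plug->D->R->D->L->F->refl->G->L'->E->R'->F->plug->G
Char 4 ('G'): step: R->5, L=4; G->plug->F->R->B->L->A->refl->C->L'->A->R'->H->plug->E

E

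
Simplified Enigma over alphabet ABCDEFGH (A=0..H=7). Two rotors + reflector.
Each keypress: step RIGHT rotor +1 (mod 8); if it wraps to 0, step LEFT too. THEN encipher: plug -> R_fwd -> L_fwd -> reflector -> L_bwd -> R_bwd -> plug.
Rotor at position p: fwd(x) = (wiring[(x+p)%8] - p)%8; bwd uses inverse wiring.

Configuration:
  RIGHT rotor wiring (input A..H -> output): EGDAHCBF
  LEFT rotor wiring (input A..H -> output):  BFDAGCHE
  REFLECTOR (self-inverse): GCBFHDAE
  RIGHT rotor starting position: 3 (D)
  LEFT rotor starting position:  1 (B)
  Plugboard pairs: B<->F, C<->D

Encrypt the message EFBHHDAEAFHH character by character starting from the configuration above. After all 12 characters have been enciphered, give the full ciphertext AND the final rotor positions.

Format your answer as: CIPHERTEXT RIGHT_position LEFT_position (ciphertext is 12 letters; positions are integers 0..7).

Char 1 ('E'): step: R->4, L=1; E->plug->E->R->A->L->E->refl->H->L'->C->R'->F->plug->B
Char 2 ('F'): step: R->5, L=1; F->plug->B->R->E->L->B->refl->C->L'->B->R'->E->plug->E
Char 3 ('B'): step: R->6, L=1; B->plug->F->R->C->L->H->refl->E->L'->A->R'->D->plug->C
Char 4 ('H'): step: R->7, L=1; H->plug->H->R->C->L->H->refl->E->L'->A->R'->F->plug->B
Char 5 ('H'): step: R->0, L->2 (L advanced); H->plug->H->R->F->L->C->refl->B->L'->A->R'->D->plug->C
Char 6 ('D'): step: R->1, L=2; D->plug->C->R->H->L->D->refl->F->L'->E->R'->G->plug->G
Char 7 ('A'): step: R->2, L=2; A->plug->A->R->B->L->G->refl->A->L'->D->R'->F->plug->B
Char 8 ('E'): step: R->3, L=2; E->plug->E->R->C->L->E->refl->H->L'->G->R'->D->plug->C
Char 9 ('A'): step: R->4, L=2; A->plug->A->R->D->L->A->refl->G->L'->B->R'->D->plug->C
Char 10 ('F'): step: R->5, L=2; F->plug->B->R->E->L->F->refl->D->L'->H->R'->D->plug->C
Char 11 ('H'): step: R->6, L=2; H->plug->H->R->E->L->F->refl->D->L'->H->R'->B->plug->F
Char 12 ('H'): step: R->7, L=2; H->plug->H->R->C->L->E->refl->H->L'->G->R'->A->plug->A
Final: ciphertext=BECBCGBCCCFA, RIGHT=7, LEFT=2

Answer: BECBCGBCCCFA 7 2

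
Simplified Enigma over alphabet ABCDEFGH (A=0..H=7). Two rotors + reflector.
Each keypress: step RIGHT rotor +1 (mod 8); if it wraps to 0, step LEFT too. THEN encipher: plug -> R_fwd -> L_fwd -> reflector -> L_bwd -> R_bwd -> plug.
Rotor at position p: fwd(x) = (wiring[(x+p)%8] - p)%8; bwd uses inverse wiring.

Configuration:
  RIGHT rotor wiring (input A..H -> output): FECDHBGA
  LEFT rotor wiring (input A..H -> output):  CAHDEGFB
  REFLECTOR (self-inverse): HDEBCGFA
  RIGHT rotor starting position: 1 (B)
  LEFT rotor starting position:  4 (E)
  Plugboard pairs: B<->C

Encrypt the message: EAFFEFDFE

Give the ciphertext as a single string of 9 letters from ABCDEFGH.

Answer: GHHCHHGBA

Derivation:
Char 1 ('E'): step: R->2, L=4; E->plug->E->R->E->L->G->refl->F->L'->D->R'->G->plug->G
Char 2 ('A'): step: R->3, L=4; A->plug->A->R->A->L->A->refl->H->L'->H->R'->H->plug->H
Char 3 ('F'): step: R->4, L=4; F->plug->F->R->A->L->A->refl->H->L'->H->R'->H->plug->H
Char 4 ('F'): step: R->5, L=4; F->plug->F->R->F->L->E->refl->C->L'->B->R'->B->plug->C
Char 5 ('E'): step: R->6, L=4; E->plug->E->R->E->L->G->refl->F->L'->D->R'->H->plug->H
Char 6 ('F'): step: R->7, L=4; F->plug->F->R->A->L->A->refl->H->L'->H->R'->H->plug->H
Char 7 ('D'): step: R->0, L->5 (L advanced); D->plug->D->R->D->L->F->refl->G->L'->G->R'->G->plug->G
Char 8 ('F'): step: R->1, L=5; F->plug->F->R->F->L->C->refl->E->L'->C->R'->C->plug->B
Char 9 ('E'): step: R->2, L=5; E->plug->E->R->E->L->D->refl->B->L'->A->R'->A->plug->A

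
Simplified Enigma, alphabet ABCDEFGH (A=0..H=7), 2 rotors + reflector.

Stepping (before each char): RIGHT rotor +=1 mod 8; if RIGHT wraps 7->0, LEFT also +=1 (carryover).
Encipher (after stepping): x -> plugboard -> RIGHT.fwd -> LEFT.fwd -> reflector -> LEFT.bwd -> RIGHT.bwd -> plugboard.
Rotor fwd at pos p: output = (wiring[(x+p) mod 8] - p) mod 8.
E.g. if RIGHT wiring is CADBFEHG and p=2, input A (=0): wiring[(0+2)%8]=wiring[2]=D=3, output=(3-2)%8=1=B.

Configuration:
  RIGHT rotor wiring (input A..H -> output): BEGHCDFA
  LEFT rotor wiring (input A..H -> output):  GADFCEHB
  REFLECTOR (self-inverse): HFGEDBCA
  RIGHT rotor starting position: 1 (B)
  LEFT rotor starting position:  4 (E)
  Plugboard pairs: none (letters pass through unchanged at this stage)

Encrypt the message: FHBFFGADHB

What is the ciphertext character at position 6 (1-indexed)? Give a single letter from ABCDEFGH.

Char 1 ('F'): step: R->2, L=4; F->plug->F->R->G->L->H->refl->A->L'->B->R'->D->plug->D
Char 2 ('H'): step: R->3, L=4; H->plug->H->R->D->L->F->refl->B->L'->H->R'->B->plug->B
Char 3 ('B'): step: R->4, L=4; B->plug->B->R->H->L->B->refl->F->L'->D->R'->H->plug->H
Char 4 ('F'): step: R->5, L=4; F->plug->F->R->B->L->A->refl->H->L'->G->R'->A->plug->A
Char 5 ('F'): step: R->6, L=4; F->plug->F->R->B->L->A->refl->H->L'->G->R'->D->plug->D
Char 6 ('G'): step: R->7, L=4; G->plug->G->R->E->L->C->refl->G->L'->A->R'->E->plug->E

E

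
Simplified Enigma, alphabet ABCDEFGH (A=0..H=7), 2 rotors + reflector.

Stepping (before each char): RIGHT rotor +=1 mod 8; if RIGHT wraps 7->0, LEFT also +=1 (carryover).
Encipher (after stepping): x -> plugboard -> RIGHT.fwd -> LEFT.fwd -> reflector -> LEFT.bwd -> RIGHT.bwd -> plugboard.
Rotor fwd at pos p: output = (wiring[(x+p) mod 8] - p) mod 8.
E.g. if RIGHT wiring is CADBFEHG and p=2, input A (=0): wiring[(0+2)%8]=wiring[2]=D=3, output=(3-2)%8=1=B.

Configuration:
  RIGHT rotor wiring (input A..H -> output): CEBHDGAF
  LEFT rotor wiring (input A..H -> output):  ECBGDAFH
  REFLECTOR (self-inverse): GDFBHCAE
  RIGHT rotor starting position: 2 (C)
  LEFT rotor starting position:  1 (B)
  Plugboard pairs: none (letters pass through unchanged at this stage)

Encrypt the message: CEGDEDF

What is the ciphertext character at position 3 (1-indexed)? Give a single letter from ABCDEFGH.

Char 1 ('C'): step: R->3, L=1; C->plug->C->R->D->L->C->refl->F->L'->C->R'->E->plug->E
Char 2 ('E'): step: R->4, L=1; E->plug->E->R->G->L->G->refl->A->L'->B->R'->D->plug->D
Char 3 ('G'): step: R->5, L=1; G->plug->G->R->C->L->F->refl->C->L'->D->R'->B->plug->B

B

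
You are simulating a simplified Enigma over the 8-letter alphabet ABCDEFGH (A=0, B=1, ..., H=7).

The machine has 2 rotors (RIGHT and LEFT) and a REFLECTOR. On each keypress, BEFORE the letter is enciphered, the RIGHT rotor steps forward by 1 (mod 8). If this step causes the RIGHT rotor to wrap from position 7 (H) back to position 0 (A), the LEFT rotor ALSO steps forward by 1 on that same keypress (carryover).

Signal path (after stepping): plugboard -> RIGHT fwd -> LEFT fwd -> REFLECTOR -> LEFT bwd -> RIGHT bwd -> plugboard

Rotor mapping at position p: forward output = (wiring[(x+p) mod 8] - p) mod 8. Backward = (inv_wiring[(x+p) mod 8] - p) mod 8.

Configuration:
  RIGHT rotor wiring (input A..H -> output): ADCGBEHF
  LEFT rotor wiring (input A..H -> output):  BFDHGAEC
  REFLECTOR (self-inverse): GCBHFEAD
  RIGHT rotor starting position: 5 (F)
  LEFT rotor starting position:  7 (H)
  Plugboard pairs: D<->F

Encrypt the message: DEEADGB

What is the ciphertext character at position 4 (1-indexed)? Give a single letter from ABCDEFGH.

Char 1 ('D'): step: R->6, L=7; D->plug->F->R->A->L->D->refl->H->L'->F->R'->D->plug->F
Char 2 ('E'): step: R->7, L=7; E->plug->E->R->H->L->F->refl->E->L'->D->R'->D->plug->F
Char 3 ('E'): step: R->0, L->0 (L advanced); E->plug->E->R->B->L->F->refl->E->L'->G->R'->D->plug->F
Char 4 ('A'): step: R->1, L=0; A->plug->A->R->C->L->D->refl->H->L'->D->R'->E->plug->E

E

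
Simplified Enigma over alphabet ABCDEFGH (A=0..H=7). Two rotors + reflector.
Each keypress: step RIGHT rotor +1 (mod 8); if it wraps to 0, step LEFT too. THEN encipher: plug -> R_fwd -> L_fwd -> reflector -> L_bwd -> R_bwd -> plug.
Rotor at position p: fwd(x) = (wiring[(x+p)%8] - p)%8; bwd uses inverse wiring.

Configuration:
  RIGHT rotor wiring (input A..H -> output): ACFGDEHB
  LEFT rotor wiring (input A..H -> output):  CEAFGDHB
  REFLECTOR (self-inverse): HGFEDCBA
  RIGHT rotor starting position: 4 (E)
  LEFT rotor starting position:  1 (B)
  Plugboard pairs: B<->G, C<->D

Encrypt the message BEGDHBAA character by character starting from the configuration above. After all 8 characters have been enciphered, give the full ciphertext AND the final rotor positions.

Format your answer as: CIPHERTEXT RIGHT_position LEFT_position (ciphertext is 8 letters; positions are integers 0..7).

Char 1 ('B'): step: R->5, L=1; B->plug->G->R->B->L->H->refl->A->L'->G->R'->H->plug->H
Char 2 ('E'): step: R->6, L=1; E->plug->E->R->H->L->B->refl->G->L'->F->R'->G->plug->B
Char 3 ('G'): step: R->7, L=1; G->plug->B->R->B->L->H->refl->A->L'->G->R'->D->plug->C
Char 4 ('D'): step: R->0, L->2 (L advanced); D->plug->C->R->F->L->H->refl->A->L'->G->R'->D->plug->C
Char 5 ('H'): step: R->1, L=2; H->plug->H->R->H->L->C->refl->F->L'->E->R'->B->plug->G
Char 6 ('B'): step: R->2, L=2; B->plug->G->R->G->L->A->refl->H->L'->F->R'->E->plug->E
Char 7 ('A'): step: R->3, L=2; A->plug->A->R->D->L->B->refl->G->L'->A->R'->B->plug->G
Char 8 ('A'): step: R->4, L=2; A->plug->A->R->H->L->C->refl->F->L'->E->R'->E->plug->E
Final: ciphertext=HBCCGEGE, RIGHT=4, LEFT=2

Answer: HBCCGEGE 4 2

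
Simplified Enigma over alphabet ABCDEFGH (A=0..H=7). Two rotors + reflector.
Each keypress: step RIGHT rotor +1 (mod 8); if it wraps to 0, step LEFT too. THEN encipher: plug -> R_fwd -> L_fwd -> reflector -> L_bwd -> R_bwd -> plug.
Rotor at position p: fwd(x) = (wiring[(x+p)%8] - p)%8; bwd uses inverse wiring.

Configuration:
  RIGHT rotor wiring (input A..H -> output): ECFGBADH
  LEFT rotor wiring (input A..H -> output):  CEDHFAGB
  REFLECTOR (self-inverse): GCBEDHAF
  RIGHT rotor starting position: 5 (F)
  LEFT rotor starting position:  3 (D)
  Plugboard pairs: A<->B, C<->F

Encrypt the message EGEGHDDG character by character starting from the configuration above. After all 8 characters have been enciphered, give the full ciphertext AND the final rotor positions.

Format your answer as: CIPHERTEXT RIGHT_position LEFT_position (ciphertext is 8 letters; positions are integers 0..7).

Answer: DDHHGHCD 5 4

Derivation:
Char 1 ('E'): step: R->6, L=3; E->plug->E->R->H->L->A->refl->G->L'->E->R'->D->plug->D
Char 2 ('G'): step: R->7, L=3; G->plug->G->R->B->L->C->refl->B->L'->G->R'->D->plug->D
Char 3 ('E'): step: R->0, L->4 (L advanced); E->plug->E->R->B->L->E->refl->D->L'->H->R'->H->plug->H
Char 4 ('G'): step: R->1, L=4; G->plug->G->R->G->L->H->refl->F->L'->D->R'->H->plug->H
Char 5 ('H'): step: R->2, L=4; H->plug->H->R->A->L->B->refl->C->L'->C->R'->G->plug->G
Char 6 ('D'): step: R->3, L=4; D->plug->D->R->A->L->B->refl->C->L'->C->R'->H->plug->H
Char 7 ('D'): step: R->4, L=4; D->plug->D->R->D->L->F->refl->H->L'->G->R'->F->plug->C
Char 8 ('G'): step: R->5, L=4; G->plug->G->R->B->L->E->refl->D->L'->H->R'->D->plug->D
Final: ciphertext=DDHHGHCD, RIGHT=5, LEFT=4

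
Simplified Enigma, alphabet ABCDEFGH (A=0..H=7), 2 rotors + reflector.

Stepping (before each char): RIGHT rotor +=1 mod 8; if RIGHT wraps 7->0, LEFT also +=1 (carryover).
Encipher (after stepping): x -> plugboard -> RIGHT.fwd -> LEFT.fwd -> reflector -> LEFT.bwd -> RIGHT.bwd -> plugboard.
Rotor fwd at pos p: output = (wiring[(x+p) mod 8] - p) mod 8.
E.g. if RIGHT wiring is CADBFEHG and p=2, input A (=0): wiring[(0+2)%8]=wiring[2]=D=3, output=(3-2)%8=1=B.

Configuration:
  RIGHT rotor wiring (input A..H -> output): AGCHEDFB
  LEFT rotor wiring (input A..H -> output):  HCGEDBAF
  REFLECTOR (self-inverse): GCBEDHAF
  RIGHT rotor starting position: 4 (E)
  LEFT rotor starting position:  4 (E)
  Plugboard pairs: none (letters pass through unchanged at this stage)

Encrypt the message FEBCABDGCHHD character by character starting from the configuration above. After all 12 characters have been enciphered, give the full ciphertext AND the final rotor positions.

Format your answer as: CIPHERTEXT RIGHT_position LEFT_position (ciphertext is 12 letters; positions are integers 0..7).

Char 1 ('F'): step: R->5, L=4; F->plug->F->R->F->L->G->refl->A->L'->H->R'->H->plug->H
Char 2 ('E'): step: R->6, L=4; E->plug->E->R->E->L->D->refl->E->L'->C->R'->C->plug->C
Char 3 ('B'): step: R->7, L=4; B->plug->B->R->B->L->F->refl->H->L'->A->R'->E->plug->E
Char 4 ('C'): step: R->0, L->5 (L advanced); C->plug->C->R->C->L->A->refl->G->L'->H->R'->D->plug->D
Char 5 ('A'): step: R->1, L=5; A->plug->A->R->F->L->B->refl->C->L'->D->R'->D->plug->D
Char 6 ('B'): step: R->2, L=5; B->plug->B->R->F->L->B->refl->C->L'->D->R'->E->plug->E
Char 7 ('D'): step: R->3, L=5; D->plug->D->R->C->L->A->refl->G->L'->H->R'->H->plug->H
Char 8 ('G'): step: R->4, L=5; G->plug->G->R->G->L->H->refl->F->L'->E->R'->E->plug->E
Char 9 ('C'): step: R->5, L=5; C->plug->C->R->E->L->F->refl->H->L'->G->R'->A->plug->A
Char 10 ('H'): step: R->6, L=5; H->plug->H->R->F->L->B->refl->C->L'->D->R'->B->plug->B
Char 11 ('H'): step: R->7, L=5; H->plug->H->R->G->L->H->refl->F->L'->E->R'->G->plug->G
Char 12 ('D'): step: R->0, L->6 (L advanced); D->plug->D->R->H->L->D->refl->E->L'->D->R'->F->plug->F
Final: ciphertext=HCEDDEHEABGF, RIGHT=0, LEFT=6

Answer: HCEDDEHEABGF 0 6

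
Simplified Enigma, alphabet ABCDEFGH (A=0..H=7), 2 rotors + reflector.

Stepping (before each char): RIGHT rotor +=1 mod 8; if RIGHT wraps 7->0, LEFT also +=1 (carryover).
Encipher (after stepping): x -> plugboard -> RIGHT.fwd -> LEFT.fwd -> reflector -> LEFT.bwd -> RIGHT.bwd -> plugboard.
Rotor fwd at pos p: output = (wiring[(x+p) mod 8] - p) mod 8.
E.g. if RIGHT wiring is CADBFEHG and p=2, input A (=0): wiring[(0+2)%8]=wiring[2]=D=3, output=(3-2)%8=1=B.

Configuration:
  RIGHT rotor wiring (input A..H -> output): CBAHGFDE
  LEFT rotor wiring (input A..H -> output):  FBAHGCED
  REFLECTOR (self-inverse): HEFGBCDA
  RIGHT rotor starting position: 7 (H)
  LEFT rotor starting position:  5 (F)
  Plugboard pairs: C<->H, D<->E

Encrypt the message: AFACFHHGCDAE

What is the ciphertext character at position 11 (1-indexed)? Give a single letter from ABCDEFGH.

Char 1 ('A'): step: R->0, L->6 (L advanced); A->plug->A->R->C->L->H->refl->A->L'->G->R'->E->plug->D
Char 2 ('F'): step: R->1, L=6; F->plug->F->R->C->L->H->refl->A->L'->G->R'->C->plug->H
Char 3 ('A'): step: R->2, L=6; A->plug->A->R->G->L->A->refl->H->L'->C->R'->F->plug->F
Char 4 ('C'): step: R->3, L=6; C->plug->H->R->F->L->B->refl->E->L'->H->R'->F->plug->F
Char 5 ('F'): step: R->4, L=6; F->plug->F->R->F->L->B->refl->E->L'->H->R'->C->plug->H
Char 6 ('H'): step: R->5, L=6; H->plug->C->R->H->L->E->refl->B->L'->F->R'->D->plug->E
Char 7 ('H'): step: R->6, L=6; H->plug->C->R->E->L->C->refl->F->L'->B->R'->F->plug->F
Char 8 ('G'): step: R->7, L=6; G->plug->G->R->G->L->A->refl->H->L'->C->R'->C->plug->H
Char 9 ('C'): step: R->0, L->7 (L advanced); C->plug->H->R->E->L->A->refl->H->L'->F->R'->F->plug->F
Char 10 ('D'): step: R->1, L=7; D->plug->E->R->E->L->A->refl->H->L'->F->R'->D->plug->E
Char 11 ('A'): step: R->2, L=7; A->plug->A->R->G->L->D->refl->G->L'->B->R'->E->plug->D

D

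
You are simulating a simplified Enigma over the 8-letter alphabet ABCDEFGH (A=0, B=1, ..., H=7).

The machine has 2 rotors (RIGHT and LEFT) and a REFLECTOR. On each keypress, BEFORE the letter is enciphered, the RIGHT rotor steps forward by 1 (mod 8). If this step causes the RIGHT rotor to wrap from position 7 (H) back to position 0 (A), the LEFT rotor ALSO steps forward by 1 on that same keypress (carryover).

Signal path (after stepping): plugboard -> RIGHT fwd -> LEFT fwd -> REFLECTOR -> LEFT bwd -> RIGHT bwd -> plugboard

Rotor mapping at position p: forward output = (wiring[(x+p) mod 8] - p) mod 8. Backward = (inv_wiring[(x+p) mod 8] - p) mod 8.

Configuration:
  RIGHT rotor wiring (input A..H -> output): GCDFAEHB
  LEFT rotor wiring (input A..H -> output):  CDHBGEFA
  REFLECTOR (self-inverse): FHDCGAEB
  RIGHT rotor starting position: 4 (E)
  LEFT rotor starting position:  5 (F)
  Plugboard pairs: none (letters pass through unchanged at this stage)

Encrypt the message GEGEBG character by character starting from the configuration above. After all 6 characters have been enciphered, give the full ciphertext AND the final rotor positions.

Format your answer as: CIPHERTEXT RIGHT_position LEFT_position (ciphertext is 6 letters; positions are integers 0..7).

Answer: AGAFDH 2 6

Derivation:
Char 1 ('G'): step: R->5, L=5; G->plug->G->R->A->L->H->refl->B->L'->H->R'->A->plug->A
Char 2 ('E'): step: R->6, L=5; E->plug->E->R->F->L->C->refl->D->L'->C->R'->G->plug->G
Char 3 ('G'): step: R->7, L=5; G->plug->G->R->F->L->C->refl->D->L'->C->R'->A->plug->A
Char 4 ('E'): step: R->0, L->6 (L advanced); E->plug->E->R->A->L->H->refl->B->L'->E->R'->F->plug->F
Char 5 ('B'): step: R->1, L=6; B->plug->B->R->C->L->E->refl->G->L'->H->R'->D->plug->D
Char 6 ('G'): step: R->2, L=6; G->plug->G->R->E->L->B->refl->H->L'->A->R'->H->plug->H
Final: ciphertext=AGAFDH, RIGHT=2, LEFT=6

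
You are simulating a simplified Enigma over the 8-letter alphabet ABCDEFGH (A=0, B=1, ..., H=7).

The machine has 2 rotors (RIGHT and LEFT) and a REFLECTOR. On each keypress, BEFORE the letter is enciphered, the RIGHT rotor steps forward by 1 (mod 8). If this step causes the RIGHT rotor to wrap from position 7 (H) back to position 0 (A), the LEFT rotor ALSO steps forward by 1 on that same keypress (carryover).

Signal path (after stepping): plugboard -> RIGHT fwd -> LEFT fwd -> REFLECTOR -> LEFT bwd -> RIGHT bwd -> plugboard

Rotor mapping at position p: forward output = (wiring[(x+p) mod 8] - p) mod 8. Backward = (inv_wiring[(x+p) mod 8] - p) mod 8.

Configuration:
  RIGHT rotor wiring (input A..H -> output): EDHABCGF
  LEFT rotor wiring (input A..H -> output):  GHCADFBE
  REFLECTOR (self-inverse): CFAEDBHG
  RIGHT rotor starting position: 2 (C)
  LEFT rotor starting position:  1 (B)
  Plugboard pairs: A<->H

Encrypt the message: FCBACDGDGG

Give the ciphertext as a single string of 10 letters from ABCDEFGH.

Char 1 ('F'): step: R->3, L=1; F->plug->F->R->B->L->B->refl->F->L'->H->R'->C->plug->C
Char 2 ('C'): step: R->4, L=1; C->plug->C->R->C->L->H->refl->G->L'->A->R'->E->plug->E
Char 3 ('B'): step: R->5, L=1; B->plug->B->R->B->L->B->refl->F->L'->H->R'->D->plug->D
Char 4 ('A'): step: R->6, L=1; A->plug->H->R->E->L->E->refl->D->L'->G->R'->C->plug->C
Char 5 ('C'): step: R->7, L=1; C->plug->C->R->E->L->E->refl->D->L'->G->R'->A->plug->H
Char 6 ('D'): step: R->0, L->2 (L advanced); D->plug->D->R->A->L->A->refl->C->L'->F->R'->H->plug->A
Char 7 ('G'): step: R->1, L=2; G->plug->G->R->E->L->H->refl->G->L'->B->R'->E->plug->E
Char 8 ('D'): step: R->2, L=2; D->plug->D->R->A->L->A->refl->C->L'->F->R'->A->plug->H
Char 9 ('G'): step: R->3, L=2; G->plug->G->R->A->L->A->refl->C->L'->F->R'->A->plug->H
Char 10 ('G'): step: R->4, L=2; G->plug->G->R->D->L->D->refl->E->L'->G->R'->B->plug->B

Answer: CEDCHAEHHB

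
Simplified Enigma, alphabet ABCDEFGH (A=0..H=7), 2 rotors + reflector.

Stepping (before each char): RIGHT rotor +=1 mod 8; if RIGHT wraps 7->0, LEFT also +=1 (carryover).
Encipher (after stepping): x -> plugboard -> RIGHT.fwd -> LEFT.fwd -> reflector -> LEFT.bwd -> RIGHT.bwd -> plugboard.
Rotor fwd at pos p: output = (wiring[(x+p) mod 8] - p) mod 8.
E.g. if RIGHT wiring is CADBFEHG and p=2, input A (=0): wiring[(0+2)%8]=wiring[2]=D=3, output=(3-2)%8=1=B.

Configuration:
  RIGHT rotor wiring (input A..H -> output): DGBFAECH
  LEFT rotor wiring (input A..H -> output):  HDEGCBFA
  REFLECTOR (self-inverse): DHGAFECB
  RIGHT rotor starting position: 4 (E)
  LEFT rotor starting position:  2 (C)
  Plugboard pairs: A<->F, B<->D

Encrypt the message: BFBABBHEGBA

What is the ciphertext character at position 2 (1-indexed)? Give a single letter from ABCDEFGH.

Char 1 ('B'): step: R->5, L=2; B->plug->D->R->G->L->F->refl->E->L'->B->R'->E->plug->E
Char 2 ('F'): step: R->6, L=2; F->plug->A->R->E->L->D->refl->A->L'->C->R'->G->plug->G

G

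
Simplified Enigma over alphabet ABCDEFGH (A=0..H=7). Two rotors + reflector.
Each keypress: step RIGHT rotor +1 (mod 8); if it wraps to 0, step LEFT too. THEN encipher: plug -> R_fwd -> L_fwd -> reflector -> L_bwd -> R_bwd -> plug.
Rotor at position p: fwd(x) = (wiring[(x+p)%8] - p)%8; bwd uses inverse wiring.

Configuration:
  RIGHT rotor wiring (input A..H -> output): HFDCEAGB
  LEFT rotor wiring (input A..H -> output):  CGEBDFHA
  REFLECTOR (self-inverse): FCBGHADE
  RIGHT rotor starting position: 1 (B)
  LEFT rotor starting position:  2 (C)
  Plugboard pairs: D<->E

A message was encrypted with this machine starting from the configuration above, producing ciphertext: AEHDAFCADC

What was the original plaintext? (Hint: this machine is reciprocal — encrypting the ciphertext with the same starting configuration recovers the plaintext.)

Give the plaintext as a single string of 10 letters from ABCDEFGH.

Answer: FCBEHDBCAE

Derivation:
Char 1 ('A'): step: R->2, L=2; A->plug->A->R->B->L->H->refl->E->L'->H->R'->F->plug->F
Char 2 ('E'): step: R->3, L=2; E->plug->D->R->D->L->D->refl->G->L'->F->R'->C->plug->C
Char 3 ('H'): step: R->4, L=2; H->plug->H->R->G->L->A->refl->F->L'->E->R'->B->plug->B
Char 4 ('D'): step: R->5, L=2; D->plug->E->R->A->L->C->refl->B->L'->C->R'->D->plug->E
Char 5 ('A'): step: R->6, L=2; A->plug->A->R->A->L->C->refl->B->L'->C->R'->H->plug->H
Char 6 ('F'): step: R->7, L=2; F->plug->F->R->F->L->G->refl->D->L'->D->R'->E->plug->D
Char 7 ('C'): step: R->0, L->3 (L advanced); C->plug->C->R->D->L->E->refl->H->L'->F->R'->B->plug->B
Char 8 ('A'): step: R->1, L=3; A->plug->A->R->E->L->F->refl->A->L'->B->R'->C->plug->C
Char 9 ('D'): step: R->2, L=3; D->plug->E->R->E->L->F->refl->A->L'->B->R'->A->plug->A
Char 10 ('C'): step: R->3, L=3; C->plug->C->R->F->L->H->refl->E->L'->D->R'->D->plug->E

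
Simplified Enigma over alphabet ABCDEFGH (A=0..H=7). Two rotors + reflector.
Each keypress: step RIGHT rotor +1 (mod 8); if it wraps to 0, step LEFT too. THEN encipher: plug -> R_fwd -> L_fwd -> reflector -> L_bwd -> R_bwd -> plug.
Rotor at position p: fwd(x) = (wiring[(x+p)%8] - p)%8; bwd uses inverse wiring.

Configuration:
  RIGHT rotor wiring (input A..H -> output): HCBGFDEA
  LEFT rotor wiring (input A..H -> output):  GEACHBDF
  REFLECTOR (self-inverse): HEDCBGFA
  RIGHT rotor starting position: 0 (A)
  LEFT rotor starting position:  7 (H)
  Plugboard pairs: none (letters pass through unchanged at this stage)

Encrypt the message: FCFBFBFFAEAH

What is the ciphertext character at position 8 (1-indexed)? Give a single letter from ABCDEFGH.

Char 1 ('F'): step: R->1, L=7; F->plug->F->R->D->L->B->refl->E->L'->H->R'->G->plug->G
Char 2 ('C'): step: R->2, L=7; C->plug->C->R->D->L->B->refl->E->L'->H->R'->A->plug->A
Char 3 ('F'): step: R->3, L=7; F->plug->F->R->E->L->D->refl->C->L'->G->R'->H->plug->H
Char 4 ('B'): step: R->4, L=7; B->plug->B->R->H->L->E->refl->B->L'->D->R'->E->plug->E
Char 5 ('F'): step: R->5, L=7; F->plug->F->R->E->L->D->refl->C->L'->G->R'->A->plug->A
Char 6 ('B'): step: R->6, L=7; B->plug->B->R->C->L->F->refl->G->L'->A->R'->F->plug->F
Char 7 ('F'): step: R->7, L=7; F->plug->F->R->G->L->C->refl->D->L'->E->R'->G->plug->G
Char 8 ('F'): step: R->0, L->0 (L advanced); F->plug->F->R->D->L->C->refl->D->L'->G->R'->D->plug->D

D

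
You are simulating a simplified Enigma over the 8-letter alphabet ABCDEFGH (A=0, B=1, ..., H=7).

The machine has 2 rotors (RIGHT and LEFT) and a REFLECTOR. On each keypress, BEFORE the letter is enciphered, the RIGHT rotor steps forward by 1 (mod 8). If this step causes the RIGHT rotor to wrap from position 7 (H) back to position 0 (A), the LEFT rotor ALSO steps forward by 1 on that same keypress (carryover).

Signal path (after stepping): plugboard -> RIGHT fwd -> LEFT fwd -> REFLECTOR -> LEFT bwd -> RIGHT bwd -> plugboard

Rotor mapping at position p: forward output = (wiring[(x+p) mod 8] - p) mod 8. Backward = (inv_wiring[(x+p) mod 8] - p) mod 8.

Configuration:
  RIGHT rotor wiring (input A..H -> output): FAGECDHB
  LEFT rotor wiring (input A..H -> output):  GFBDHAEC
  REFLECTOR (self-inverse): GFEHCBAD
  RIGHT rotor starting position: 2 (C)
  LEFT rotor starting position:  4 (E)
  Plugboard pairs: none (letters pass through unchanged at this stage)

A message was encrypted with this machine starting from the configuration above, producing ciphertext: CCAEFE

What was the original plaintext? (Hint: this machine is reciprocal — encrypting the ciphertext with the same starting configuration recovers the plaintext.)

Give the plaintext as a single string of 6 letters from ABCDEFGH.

Answer: BGHCAF

Derivation:
Char 1 ('C'): step: R->3, L=4; C->plug->C->R->A->L->D->refl->H->L'->H->R'->B->plug->B
Char 2 ('C'): step: R->4, L=4; C->plug->C->R->D->L->G->refl->A->L'->C->R'->G->plug->G
Char 3 ('A'): step: R->5, L=4; A->plug->A->R->G->L->F->refl->B->L'->F->R'->H->plug->H
Char 4 ('E'): step: R->6, L=4; E->plug->E->R->A->L->D->refl->H->L'->H->R'->C->plug->C
Char 5 ('F'): step: R->7, L=4; F->plug->F->R->D->L->G->refl->A->L'->C->R'->A->plug->A
Char 6 ('E'): step: R->0, L->5 (L advanced); E->plug->E->R->C->L->F->refl->B->L'->D->R'->F->plug->F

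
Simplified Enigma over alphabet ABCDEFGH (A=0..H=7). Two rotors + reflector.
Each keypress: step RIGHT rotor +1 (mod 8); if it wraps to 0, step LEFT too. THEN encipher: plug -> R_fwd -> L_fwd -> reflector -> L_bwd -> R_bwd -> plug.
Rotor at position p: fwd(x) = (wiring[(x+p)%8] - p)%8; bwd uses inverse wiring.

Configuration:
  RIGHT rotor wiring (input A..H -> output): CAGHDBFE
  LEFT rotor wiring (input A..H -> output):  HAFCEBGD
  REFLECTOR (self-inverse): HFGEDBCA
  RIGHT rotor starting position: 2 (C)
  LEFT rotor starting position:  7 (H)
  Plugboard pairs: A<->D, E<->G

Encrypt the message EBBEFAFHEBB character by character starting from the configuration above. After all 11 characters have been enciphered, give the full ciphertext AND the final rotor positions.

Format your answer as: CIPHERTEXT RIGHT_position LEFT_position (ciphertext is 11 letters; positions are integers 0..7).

Answer: AEDAGHDGAEF 5 0

Derivation:
Char 1 ('E'): step: R->3, L=7; E->plug->G->R->F->L->F->refl->B->L'->C->R'->D->plug->A
Char 2 ('B'): step: R->4, L=7; B->plug->B->R->F->L->F->refl->B->L'->C->R'->G->plug->E
Char 3 ('B'): step: R->5, L=7; B->plug->B->R->A->L->E->refl->D->L'->E->R'->A->plug->D
Char 4 ('E'): step: R->6, L=7; E->plug->G->R->F->L->F->refl->B->L'->C->R'->D->plug->A
Char 5 ('F'): step: R->7, L=7; F->plug->F->R->E->L->D->refl->E->L'->A->R'->E->plug->G
Char 6 ('A'): step: R->0, L->0 (L advanced); A->plug->D->R->H->L->D->refl->E->L'->E->R'->H->plug->H
Char 7 ('F'): step: R->1, L=0; F->plug->F->R->E->L->E->refl->D->L'->H->R'->A->plug->D
Char 8 ('H'): step: R->2, L=0; H->plug->H->R->G->L->G->refl->C->L'->D->R'->E->plug->G
Char 9 ('E'): step: R->3, L=0; E->plug->G->R->F->L->B->refl->F->L'->C->R'->D->plug->A
Char 10 ('B'): step: R->4, L=0; B->plug->B->R->F->L->B->refl->F->L'->C->R'->G->plug->E
Char 11 ('B'): step: R->5, L=0; B->plug->B->R->A->L->H->refl->A->L'->B->R'->F->plug->F
Final: ciphertext=AEDAGHDGAEF, RIGHT=5, LEFT=0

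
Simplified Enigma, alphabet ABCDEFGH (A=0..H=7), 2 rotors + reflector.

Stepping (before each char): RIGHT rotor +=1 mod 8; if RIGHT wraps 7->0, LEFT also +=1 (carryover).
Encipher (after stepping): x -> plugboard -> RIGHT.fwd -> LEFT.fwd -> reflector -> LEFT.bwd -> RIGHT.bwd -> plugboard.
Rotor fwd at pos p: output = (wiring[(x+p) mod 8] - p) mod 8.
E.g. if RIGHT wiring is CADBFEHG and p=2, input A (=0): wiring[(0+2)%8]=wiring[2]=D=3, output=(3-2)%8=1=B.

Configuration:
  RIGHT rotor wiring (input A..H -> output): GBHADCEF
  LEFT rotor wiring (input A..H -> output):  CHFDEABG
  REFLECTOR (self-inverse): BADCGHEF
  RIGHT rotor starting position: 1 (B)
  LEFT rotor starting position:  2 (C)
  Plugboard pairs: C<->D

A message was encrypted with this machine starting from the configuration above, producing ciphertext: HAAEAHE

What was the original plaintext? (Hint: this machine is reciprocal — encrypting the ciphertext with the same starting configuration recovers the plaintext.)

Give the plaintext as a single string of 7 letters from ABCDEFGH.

Char 1 ('H'): step: R->2, L=2; H->plug->H->R->H->L->F->refl->H->L'->E->R'->G->plug->G
Char 2 ('A'): step: R->3, L=2; A->plug->A->R->F->L->E->refl->G->L'->D->R'->F->plug->F
Char 3 ('A'): step: R->4, L=2; A->plug->A->R->H->L->F->refl->H->L'->E->R'->H->plug->H
Char 4 ('E'): step: R->5, L=2; E->plug->E->R->E->L->H->refl->F->L'->H->R'->B->plug->B
Char 5 ('A'): step: R->6, L=2; A->plug->A->R->G->L->A->refl->B->L'->B->R'->E->plug->E
Char 6 ('H'): step: R->7, L=2; H->plug->H->R->F->L->E->refl->G->L'->D->R'->G->plug->G
Char 7 ('E'): step: R->0, L->3 (L advanced); E->plug->E->R->D->L->G->refl->E->L'->G->R'->A->plug->A

Answer: GFHBEGA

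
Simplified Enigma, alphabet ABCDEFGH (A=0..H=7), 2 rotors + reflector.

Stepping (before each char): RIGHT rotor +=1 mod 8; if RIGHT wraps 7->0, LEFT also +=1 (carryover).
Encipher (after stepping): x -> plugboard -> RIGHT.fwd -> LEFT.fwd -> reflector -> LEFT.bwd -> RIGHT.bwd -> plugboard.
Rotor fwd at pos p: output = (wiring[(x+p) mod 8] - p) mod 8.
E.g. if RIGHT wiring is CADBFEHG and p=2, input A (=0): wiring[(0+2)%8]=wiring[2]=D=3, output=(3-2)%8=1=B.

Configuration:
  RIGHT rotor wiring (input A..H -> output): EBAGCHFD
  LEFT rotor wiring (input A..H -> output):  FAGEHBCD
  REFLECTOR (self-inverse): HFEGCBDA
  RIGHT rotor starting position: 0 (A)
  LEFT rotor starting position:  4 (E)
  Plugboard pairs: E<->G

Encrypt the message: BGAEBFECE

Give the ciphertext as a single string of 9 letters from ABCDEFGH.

Answer: HHBCAGCFF

Derivation:
Char 1 ('B'): step: R->1, L=4; B->plug->B->R->H->L->A->refl->H->L'->D->R'->H->plug->H
Char 2 ('G'): step: R->2, L=4; G->plug->E->R->D->L->H->refl->A->L'->H->R'->H->plug->H
Char 3 ('A'): step: R->3, L=4; A->plug->A->R->D->L->H->refl->A->L'->H->R'->B->plug->B
Char 4 ('E'): step: R->4, L=4; E->plug->G->R->E->L->B->refl->F->L'->B->R'->C->plug->C
Char 5 ('B'): step: R->5, L=4; B->plug->B->R->A->L->D->refl->G->L'->C->R'->A->plug->A
Char 6 ('F'): step: R->6, L=4; F->plug->F->R->A->L->D->refl->G->L'->C->R'->E->plug->G
Char 7 ('E'): step: R->7, L=4; E->plug->G->R->A->L->D->refl->G->L'->C->R'->C->plug->C
Char 8 ('C'): step: R->0, L->5 (L advanced); C->plug->C->R->A->L->E->refl->C->L'->H->R'->F->plug->F
Char 9 ('E'): step: R->1, L=5; E->plug->G->R->C->L->G->refl->D->L'->E->R'->F->plug->F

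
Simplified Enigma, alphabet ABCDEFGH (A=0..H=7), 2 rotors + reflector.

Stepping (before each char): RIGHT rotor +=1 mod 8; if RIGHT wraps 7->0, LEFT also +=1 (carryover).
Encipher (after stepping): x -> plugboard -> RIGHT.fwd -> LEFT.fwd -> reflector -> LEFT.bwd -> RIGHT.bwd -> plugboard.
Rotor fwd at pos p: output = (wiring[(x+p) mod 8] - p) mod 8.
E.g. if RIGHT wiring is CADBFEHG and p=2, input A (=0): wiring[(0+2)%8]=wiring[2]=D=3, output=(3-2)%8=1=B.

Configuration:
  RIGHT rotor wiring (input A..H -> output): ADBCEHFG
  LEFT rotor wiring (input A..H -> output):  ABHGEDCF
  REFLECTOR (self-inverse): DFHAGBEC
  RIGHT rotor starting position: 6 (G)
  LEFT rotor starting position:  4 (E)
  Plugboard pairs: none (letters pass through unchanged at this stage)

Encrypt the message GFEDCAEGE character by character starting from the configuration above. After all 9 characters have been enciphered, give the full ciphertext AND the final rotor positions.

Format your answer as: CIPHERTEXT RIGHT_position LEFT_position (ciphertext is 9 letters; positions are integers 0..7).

Answer: HGCAGECHD 7 5

Derivation:
Char 1 ('G'): step: R->7, L=4; G->plug->G->R->A->L->A->refl->D->L'->G->R'->H->plug->H
Char 2 ('F'): step: R->0, L->5 (L advanced); F->plug->F->R->H->L->H->refl->C->L'->F->R'->G->plug->G
Char 3 ('E'): step: R->1, L=5; E->plug->E->R->G->L->B->refl->F->L'->B->R'->C->plug->C
Char 4 ('D'): step: R->2, L=5; D->plug->D->R->F->L->C->refl->H->L'->H->R'->A->plug->A
Char 5 ('C'): step: R->3, L=5; C->plug->C->R->E->L->E->refl->G->L'->A->R'->G->plug->G
Char 6 ('A'): step: R->4, L=5; A->plug->A->R->A->L->G->refl->E->L'->E->R'->E->plug->E
Char 7 ('E'): step: R->5, L=5; E->plug->E->R->G->L->B->refl->F->L'->B->R'->C->plug->C
Char 8 ('G'): step: R->6, L=5; G->plug->G->R->G->L->B->refl->F->L'->B->R'->H->plug->H
Char 9 ('E'): step: R->7, L=5; E->plug->E->R->D->L->D->refl->A->L'->C->R'->D->plug->D
Final: ciphertext=HGCAGECHD, RIGHT=7, LEFT=5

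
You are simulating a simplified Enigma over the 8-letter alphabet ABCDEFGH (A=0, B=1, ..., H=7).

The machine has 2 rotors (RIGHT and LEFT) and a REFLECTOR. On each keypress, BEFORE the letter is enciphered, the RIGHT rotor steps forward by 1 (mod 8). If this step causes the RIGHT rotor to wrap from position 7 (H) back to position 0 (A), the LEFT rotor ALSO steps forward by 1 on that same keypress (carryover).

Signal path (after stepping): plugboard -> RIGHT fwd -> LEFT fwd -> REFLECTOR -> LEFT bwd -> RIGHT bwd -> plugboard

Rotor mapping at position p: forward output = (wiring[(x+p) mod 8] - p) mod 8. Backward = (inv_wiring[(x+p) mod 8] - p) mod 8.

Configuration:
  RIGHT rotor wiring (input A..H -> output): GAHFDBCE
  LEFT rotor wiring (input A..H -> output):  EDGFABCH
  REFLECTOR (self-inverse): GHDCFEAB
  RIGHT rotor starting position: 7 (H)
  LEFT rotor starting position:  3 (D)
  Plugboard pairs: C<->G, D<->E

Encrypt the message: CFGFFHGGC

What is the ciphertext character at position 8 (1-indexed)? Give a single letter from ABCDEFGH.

Char 1 ('C'): step: R->0, L->4 (L advanced); C->plug->G->R->C->L->G->refl->A->L'->E->R'->H->plug->H
Char 2 ('F'): step: R->1, L=4; F->plug->F->R->B->L->F->refl->E->L'->A->R'->E->plug->D
Char 3 ('G'): step: R->2, L=4; G->plug->C->R->B->L->F->refl->E->L'->A->R'->E->plug->D
Char 4 ('F'): step: R->3, L=4; F->plug->F->R->D->L->D->refl->C->L'->G->R'->C->plug->G
Char 5 ('F'): step: R->4, L=4; F->plug->F->R->E->L->A->refl->G->L'->C->R'->E->plug->D
Char 6 ('H'): step: R->5, L=4; H->plug->H->R->G->L->C->refl->D->L'->D->R'->E->plug->D
Char 7 ('G'): step: R->6, L=4; G->plug->C->R->A->L->E->refl->F->L'->B->R'->E->plug->D
Char 8 ('G'): step: R->7, L=4; G->plug->C->R->B->L->F->refl->E->L'->A->R'->D->plug->E

E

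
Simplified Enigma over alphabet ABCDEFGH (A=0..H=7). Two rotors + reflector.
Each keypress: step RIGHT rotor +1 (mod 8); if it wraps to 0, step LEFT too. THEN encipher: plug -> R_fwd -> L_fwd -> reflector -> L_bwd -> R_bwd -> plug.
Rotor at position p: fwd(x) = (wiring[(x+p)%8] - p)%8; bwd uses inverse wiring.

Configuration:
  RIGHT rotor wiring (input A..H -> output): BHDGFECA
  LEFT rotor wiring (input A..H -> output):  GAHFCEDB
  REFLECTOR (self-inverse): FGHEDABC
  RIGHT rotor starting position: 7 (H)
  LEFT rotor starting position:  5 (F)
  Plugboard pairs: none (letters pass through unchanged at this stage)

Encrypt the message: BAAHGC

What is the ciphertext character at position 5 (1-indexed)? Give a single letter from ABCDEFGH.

Char 1 ('B'): step: R->0, L->6 (L advanced); B->plug->B->R->H->L->G->refl->B->L'->E->R'->F->plug->F
Char 2 ('A'): step: R->1, L=6; A->plug->A->R->G->L->E->refl->D->L'->B->R'->F->plug->F
Char 3 ('A'): step: R->2, L=6; A->plug->A->R->B->L->D->refl->E->L'->G->R'->F->plug->F
Char 4 ('H'): step: R->3, L=6; H->plug->H->R->A->L->F->refl->A->L'->C->R'->B->plug->B
Char 5 ('G'): step: R->4, L=6; G->plug->G->R->H->L->G->refl->B->L'->E->R'->D->plug->D

D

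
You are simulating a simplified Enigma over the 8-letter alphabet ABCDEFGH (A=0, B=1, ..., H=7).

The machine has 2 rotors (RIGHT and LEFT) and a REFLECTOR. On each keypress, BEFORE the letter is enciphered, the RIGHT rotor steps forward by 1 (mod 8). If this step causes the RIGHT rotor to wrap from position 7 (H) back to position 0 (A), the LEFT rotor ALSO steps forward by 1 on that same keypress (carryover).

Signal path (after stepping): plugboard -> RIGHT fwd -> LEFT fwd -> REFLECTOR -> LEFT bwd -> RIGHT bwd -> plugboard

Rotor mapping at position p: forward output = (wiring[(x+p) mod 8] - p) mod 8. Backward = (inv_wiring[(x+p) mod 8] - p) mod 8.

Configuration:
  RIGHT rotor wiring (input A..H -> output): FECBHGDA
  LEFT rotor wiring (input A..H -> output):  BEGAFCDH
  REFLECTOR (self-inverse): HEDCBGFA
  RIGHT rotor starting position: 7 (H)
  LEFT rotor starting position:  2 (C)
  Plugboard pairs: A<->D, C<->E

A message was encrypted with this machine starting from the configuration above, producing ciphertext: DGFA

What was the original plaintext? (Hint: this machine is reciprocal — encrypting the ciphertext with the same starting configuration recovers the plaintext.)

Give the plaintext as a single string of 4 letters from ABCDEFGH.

Answer: HBAC

Derivation:
Char 1 ('D'): step: R->0, L->3 (L advanced); D->plug->A->R->F->L->G->refl->F->L'->A->R'->H->plug->H
Char 2 ('G'): step: R->1, L=3; G->plug->G->R->H->L->D->refl->C->L'->B->R'->B->plug->B
Char 3 ('F'): step: R->2, L=3; F->plug->F->R->G->L->B->refl->E->L'->E->R'->D->plug->A
Char 4 ('A'): step: R->3, L=3; A->plug->D->R->A->L->F->refl->G->L'->F->R'->E->plug->C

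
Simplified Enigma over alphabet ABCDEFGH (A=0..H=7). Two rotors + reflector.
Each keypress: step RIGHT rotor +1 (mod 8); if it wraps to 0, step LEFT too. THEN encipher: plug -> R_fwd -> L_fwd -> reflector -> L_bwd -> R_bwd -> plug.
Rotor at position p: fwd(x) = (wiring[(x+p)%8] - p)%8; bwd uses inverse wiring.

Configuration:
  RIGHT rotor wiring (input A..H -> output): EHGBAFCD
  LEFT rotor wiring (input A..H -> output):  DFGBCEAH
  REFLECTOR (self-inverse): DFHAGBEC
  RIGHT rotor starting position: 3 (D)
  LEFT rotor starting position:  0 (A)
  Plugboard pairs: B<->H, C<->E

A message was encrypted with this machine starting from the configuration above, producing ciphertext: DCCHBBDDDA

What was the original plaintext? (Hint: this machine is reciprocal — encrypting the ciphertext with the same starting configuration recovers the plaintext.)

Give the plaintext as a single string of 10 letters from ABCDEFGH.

Answer: AHECDFFHBE

Derivation:
Char 1 ('D'): step: R->4, L=0; D->plug->D->R->H->L->H->refl->C->L'->E->R'->A->plug->A
Char 2 ('C'): step: R->5, L=0; C->plug->E->R->C->L->G->refl->E->L'->F->R'->B->plug->H
Char 3 ('C'): step: R->6, L=0; C->plug->E->R->A->L->D->refl->A->L'->G->R'->C->plug->E
Char 4 ('H'): step: R->7, L=0; H->plug->B->R->F->L->E->refl->G->L'->C->R'->E->plug->C
Char 5 ('B'): step: R->0, L->1 (L advanced); B->plug->H->R->D->L->B->refl->F->L'->B->R'->D->plug->D
Char 6 ('B'): step: R->1, L=1; B->plug->H->R->D->L->B->refl->F->L'->B->R'->F->plug->F
Char 7 ('D'): step: R->2, L=1; D->plug->D->R->D->L->B->refl->F->L'->B->R'->F->plug->F
Char 8 ('D'): step: R->3, L=1; D->plug->D->R->H->L->C->refl->H->L'->F->R'->B->plug->H
Char 9 ('D'): step: R->4, L=1; D->plug->D->R->H->L->C->refl->H->L'->F->R'->H->plug->B
Char 10 ('A'): step: R->5, L=1; A->plug->A->R->A->L->E->refl->G->L'->G->R'->C->plug->E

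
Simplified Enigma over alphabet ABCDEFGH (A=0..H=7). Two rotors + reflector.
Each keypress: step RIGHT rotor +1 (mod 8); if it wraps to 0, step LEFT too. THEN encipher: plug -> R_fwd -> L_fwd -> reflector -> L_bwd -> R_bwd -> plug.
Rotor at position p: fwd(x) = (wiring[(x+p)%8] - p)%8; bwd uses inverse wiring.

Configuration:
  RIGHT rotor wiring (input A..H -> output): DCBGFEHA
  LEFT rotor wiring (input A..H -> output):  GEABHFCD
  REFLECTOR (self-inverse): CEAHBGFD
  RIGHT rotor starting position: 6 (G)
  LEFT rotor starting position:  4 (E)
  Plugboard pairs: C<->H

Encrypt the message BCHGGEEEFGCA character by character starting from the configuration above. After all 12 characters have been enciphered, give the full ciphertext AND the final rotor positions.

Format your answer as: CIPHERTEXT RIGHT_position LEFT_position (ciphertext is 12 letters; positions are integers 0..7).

Answer: GGDDFBFCHEDE 2 6

Derivation:
Char 1 ('B'): step: R->7, L=4; B->plug->B->R->E->L->C->refl->A->L'->F->R'->G->plug->G
Char 2 ('C'): step: R->0, L->5 (L advanced); C->plug->H->R->A->L->A->refl->C->L'->H->R'->G->plug->G
Char 3 ('H'): step: R->1, L=5; H->plug->C->R->F->L->D->refl->H->L'->E->R'->D->plug->D
Char 4 ('G'): step: R->2, L=5; G->plug->G->R->B->L->F->refl->G->L'->C->R'->D->plug->D
Char 5 ('G'): step: R->3, L=5; G->plug->G->R->H->L->C->refl->A->L'->A->R'->F->plug->F
Char 6 ('E'): step: R->4, L=5; E->plug->E->R->H->L->C->refl->A->L'->A->R'->B->plug->B
Char 7 ('E'): step: R->5, L=5; E->plug->E->R->F->L->D->refl->H->L'->E->R'->F->plug->F
Char 8 ('E'): step: R->6, L=5; E->plug->E->R->D->L->B->refl->E->L'->G->R'->H->plug->C
Char 9 ('F'): step: R->7, L=5; F->plug->F->R->G->L->E->refl->B->L'->D->R'->C->plug->H
Char 10 ('G'): step: R->0, L->6 (L advanced); G->plug->G->R->H->L->H->refl->D->L'->F->R'->E->plug->E
Char 11 ('C'): step: R->1, L=6; C->plug->H->R->C->L->A->refl->C->L'->E->R'->D->plug->D
Char 12 ('A'): step: R->2, L=6; A->plug->A->R->H->L->H->refl->D->L'->F->R'->E->plug->E
Final: ciphertext=GGDDFBFCHEDE, RIGHT=2, LEFT=6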